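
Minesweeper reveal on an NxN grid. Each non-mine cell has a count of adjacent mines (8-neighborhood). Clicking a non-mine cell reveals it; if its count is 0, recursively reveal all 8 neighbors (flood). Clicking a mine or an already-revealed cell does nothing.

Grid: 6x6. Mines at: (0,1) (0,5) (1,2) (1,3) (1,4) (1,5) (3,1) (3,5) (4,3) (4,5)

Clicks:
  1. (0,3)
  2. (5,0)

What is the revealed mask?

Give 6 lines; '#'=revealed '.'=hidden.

Answer: ...#..
......
......
......
###...
###...

Derivation:
Click 1 (0,3) count=3: revealed 1 new [(0,3)] -> total=1
Click 2 (5,0) count=0: revealed 6 new [(4,0) (4,1) (4,2) (5,0) (5,1) (5,2)] -> total=7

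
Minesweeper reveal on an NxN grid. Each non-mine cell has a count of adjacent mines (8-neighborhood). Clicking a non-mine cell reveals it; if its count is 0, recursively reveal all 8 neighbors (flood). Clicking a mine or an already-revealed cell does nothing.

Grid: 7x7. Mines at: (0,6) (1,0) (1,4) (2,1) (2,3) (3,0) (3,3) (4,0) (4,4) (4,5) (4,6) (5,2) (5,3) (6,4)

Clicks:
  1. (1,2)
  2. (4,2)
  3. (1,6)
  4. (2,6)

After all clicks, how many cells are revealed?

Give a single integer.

Click 1 (1,2) count=2: revealed 1 new [(1,2)] -> total=1
Click 2 (4,2) count=3: revealed 1 new [(4,2)] -> total=2
Click 3 (1,6) count=1: revealed 1 new [(1,6)] -> total=3
Click 4 (2,6) count=0: revealed 5 new [(1,5) (2,5) (2,6) (3,5) (3,6)] -> total=8

Answer: 8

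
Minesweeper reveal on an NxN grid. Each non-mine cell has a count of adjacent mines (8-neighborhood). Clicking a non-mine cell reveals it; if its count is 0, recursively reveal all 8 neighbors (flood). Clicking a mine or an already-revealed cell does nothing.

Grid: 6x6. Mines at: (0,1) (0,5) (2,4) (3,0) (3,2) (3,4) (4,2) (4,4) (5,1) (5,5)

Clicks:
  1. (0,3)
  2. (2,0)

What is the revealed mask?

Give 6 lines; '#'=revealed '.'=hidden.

Answer: ..###.
..###.
#.....
......
......
......

Derivation:
Click 1 (0,3) count=0: revealed 6 new [(0,2) (0,3) (0,4) (1,2) (1,3) (1,4)] -> total=6
Click 2 (2,0) count=1: revealed 1 new [(2,0)] -> total=7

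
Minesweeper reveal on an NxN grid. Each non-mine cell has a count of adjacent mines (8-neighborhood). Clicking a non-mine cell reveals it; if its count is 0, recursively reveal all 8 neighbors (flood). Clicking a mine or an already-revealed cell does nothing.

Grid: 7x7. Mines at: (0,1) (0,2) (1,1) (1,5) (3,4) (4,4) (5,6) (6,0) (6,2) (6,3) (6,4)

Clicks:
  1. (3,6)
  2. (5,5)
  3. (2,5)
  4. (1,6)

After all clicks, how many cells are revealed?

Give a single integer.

Answer: 8

Derivation:
Click 1 (3,6) count=0: revealed 6 new [(2,5) (2,6) (3,5) (3,6) (4,5) (4,6)] -> total=6
Click 2 (5,5) count=3: revealed 1 new [(5,5)] -> total=7
Click 3 (2,5) count=2: revealed 0 new [(none)] -> total=7
Click 4 (1,6) count=1: revealed 1 new [(1,6)] -> total=8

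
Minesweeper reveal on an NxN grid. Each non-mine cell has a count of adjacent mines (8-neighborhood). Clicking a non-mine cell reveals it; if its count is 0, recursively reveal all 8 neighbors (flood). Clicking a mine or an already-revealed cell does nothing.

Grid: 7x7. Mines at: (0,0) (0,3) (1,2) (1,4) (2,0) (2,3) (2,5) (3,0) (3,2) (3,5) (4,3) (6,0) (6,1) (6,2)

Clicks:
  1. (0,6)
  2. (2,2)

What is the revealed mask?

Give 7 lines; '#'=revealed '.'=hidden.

Click 1 (0,6) count=0: revealed 4 new [(0,5) (0,6) (1,5) (1,6)] -> total=4
Click 2 (2,2) count=3: revealed 1 new [(2,2)] -> total=5

Answer: .....##
.....##
..#....
.......
.......
.......
.......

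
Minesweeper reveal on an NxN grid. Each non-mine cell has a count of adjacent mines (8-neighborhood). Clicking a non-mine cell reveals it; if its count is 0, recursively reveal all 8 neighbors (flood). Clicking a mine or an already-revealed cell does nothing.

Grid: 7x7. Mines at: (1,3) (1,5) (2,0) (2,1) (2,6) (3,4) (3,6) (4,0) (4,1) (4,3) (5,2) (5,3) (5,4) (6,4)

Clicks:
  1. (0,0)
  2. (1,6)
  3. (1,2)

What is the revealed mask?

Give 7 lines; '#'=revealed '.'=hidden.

Click 1 (0,0) count=0: revealed 6 new [(0,0) (0,1) (0,2) (1,0) (1,1) (1,2)] -> total=6
Click 2 (1,6) count=2: revealed 1 new [(1,6)] -> total=7
Click 3 (1,2) count=2: revealed 0 new [(none)] -> total=7

Answer: ###....
###...#
.......
.......
.......
.......
.......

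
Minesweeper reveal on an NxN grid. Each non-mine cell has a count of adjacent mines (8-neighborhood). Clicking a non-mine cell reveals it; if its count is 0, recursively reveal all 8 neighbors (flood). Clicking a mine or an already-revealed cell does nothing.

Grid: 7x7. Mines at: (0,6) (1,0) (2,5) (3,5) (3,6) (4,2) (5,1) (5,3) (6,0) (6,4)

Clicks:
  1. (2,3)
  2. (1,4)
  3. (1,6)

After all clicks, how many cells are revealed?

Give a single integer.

Answer: 19

Derivation:
Click 1 (2,3) count=0: revealed 18 new [(0,1) (0,2) (0,3) (0,4) (0,5) (1,1) (1,2) (1,3) (1,4) (1,5) (2,1) (2,2) (2,3) (2,4) (3,1) (3,2) (3,3) (3,4)] -> total=18
Click 2 (1,4) count=1: revealed 0 new [(none)] -> total=18
Click 3 (1,6) count=2: revealed 1 new [(1,6)] -> total=19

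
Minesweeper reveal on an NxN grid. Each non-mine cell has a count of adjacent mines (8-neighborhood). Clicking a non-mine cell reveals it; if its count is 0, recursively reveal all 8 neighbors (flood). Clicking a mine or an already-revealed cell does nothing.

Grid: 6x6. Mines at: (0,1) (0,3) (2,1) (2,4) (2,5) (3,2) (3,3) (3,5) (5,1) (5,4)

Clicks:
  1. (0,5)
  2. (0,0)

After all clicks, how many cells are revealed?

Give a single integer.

Click 1 (0,5) count=0: revealed 4 new [(0,4) (0,5) (1,4) (1,5)] -> total=4
Click 2 (0,0) count=1: revealed 1 new [(0,0)] -> total=5

Answer: 5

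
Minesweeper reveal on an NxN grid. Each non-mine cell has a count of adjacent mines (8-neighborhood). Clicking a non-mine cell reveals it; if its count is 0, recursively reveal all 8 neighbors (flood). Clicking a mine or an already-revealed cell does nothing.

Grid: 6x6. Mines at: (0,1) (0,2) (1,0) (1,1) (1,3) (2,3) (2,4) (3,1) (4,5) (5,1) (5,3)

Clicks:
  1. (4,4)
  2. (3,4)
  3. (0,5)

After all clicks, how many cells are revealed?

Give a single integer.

Answer: 6

Derivation:
Click 1 (4,4) count=2: revealed 1 new [(4,4)] -> total=1
Click 2 (3,4) count=3: revealed 1 new [(3,4)] -> total=2
Click 3 (0,5) count=0: revealed 4 new [(0,4) (0,5) (1,4) (1,5)] -> total=6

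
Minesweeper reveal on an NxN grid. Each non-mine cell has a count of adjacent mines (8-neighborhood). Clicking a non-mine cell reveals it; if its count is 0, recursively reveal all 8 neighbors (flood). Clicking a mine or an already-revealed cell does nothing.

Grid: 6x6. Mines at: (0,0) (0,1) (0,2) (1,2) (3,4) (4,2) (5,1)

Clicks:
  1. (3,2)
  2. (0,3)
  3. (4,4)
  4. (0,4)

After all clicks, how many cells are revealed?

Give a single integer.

Click 1 (3,2) count=1: revealed 1 new [(3,2)] -> total=1
Click 2 (0,3) count=2: revealed 1 new [(0,3)] -> total=2
Click 3 (4,4) count=1: revealed 1 new [(4,4)] -> total=3
Click 4 (0,4) count=0: revealed 8 new [(0,4) (0,5) (1,3) (1,4) (1,5) (2,3) (2,4) (2,5)] -> total=11

Answer: 11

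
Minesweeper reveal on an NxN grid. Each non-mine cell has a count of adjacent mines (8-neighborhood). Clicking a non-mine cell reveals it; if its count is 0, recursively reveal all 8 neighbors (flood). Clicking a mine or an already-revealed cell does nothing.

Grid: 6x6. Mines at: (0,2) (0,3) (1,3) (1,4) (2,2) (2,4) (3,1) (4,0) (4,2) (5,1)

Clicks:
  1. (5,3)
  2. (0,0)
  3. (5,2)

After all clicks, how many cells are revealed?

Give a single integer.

Click 1 (5,3) count=1: revealed 1 new [(5,3)] -> total=1
Click 2 (0,0) count=0: revealed 6 new [(0,0) (0,1) (1,0) (1,1) (2,0) (2,1)] -> total=7
Click 3 (5,2) count=2: revealed 1 new [(5,2)] -> total=8

Answer: 8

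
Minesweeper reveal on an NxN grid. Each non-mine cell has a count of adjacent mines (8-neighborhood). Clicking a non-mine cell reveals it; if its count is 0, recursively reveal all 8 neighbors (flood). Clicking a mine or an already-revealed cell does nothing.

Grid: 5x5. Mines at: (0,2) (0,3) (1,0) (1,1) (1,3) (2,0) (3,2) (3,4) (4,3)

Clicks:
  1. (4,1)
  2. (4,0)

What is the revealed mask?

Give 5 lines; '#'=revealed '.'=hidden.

Answer: .....
.....
.....
##...
##...

Derivation:
Click 1 (4,1) count=1: revealed 1 new [(4,1)] -> total=1
Click 2 (4,0) count=0: revealed 3 new [(3,0) (3,1) (4,0)] -> total=4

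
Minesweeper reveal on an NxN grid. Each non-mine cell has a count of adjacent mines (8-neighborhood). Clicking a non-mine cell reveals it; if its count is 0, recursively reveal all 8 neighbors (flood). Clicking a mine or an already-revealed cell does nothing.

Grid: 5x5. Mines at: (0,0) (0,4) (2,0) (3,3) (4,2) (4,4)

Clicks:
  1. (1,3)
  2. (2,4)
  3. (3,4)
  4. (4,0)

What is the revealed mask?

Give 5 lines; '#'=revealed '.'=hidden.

Answer: .....
...#.
....#
##..#
##...

Derivation:
Click 1 (1,3) count=1: revealed 1 new [(1,3)] -> total=1
Click 2 (2,4) count=1: revealed 1 new [(2,4)] -> total=2
Click 3 (3,4) count=2: revealed 1 new [(3,4)] -> total=3
Click 4 (4,0) count=0: revealed 4 new [(3,0) (3,1) (4,0) (4,1)] -> total=7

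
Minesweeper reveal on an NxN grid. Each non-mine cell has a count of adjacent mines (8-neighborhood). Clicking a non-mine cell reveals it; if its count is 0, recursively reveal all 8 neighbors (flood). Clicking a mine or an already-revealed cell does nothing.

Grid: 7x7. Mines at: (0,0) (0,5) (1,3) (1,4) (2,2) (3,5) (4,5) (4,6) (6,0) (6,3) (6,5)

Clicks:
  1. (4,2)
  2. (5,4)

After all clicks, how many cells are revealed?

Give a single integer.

Answer: 19

Derivation:
Click 1 (4,2) count=0: revealed 19 new [(1,0) (1,1) (2,0) (2,1) (3,0) (3,1) (3,2) (3,3) (3,4) (4,0) (4,1) (4,2) (4,3) (4,4) (5,0) (5,1) (5,2) (5,3) (5,4)] -> total=19
Click 2 (5,4) count=3: revealed 0 new [(none)] -> total=19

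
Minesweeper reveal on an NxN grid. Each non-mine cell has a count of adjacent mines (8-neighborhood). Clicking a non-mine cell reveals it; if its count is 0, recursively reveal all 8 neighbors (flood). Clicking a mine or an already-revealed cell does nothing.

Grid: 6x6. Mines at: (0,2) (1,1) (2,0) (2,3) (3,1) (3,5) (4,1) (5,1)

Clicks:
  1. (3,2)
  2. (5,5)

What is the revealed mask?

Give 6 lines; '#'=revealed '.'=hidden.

Answer: ......
......
......
..###.
..####
..####

Derivation:
Click 1 (3,2) count=3: revealed 1 new [(3,2)] -> total=1
Click 2 (5,5) count=0: revealed 10 new [(3,3) (3,4) (4,2) (4,3) (4,4) (4,5) (5,2) (5,3) (5,4) (5,5)] -> total=11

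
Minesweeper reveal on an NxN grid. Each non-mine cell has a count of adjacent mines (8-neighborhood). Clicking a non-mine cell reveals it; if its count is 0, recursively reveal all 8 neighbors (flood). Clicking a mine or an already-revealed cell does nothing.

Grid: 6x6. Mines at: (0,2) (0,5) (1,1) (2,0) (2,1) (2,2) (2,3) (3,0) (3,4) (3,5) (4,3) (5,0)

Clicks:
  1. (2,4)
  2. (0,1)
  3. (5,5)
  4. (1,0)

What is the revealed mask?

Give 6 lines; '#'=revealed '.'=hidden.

Answer: .#....
#.....
....#.
......
....##
....##

Derivation:
Click 1 (2,4) count=3: revealed 1 new [(2,4)] -> total=1
Click 2 (0,1) count=2: revealed 1 new [(0,1)] -> total=2
Click 3 (5,5) count=0: revealed 4 new [(4,4) (4,5) (5,4) (5,5)] -> total=6
Click 4 (1,0) count=3: revealed 1 new [(1,0)] -> total=7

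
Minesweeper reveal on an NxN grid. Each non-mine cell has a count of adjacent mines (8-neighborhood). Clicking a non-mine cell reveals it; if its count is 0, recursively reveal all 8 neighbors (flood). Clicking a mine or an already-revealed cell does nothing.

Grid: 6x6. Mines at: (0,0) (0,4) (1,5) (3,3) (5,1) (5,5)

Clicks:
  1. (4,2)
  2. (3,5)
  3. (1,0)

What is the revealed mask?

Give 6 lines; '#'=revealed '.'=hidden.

Answer: ......
#.....
....##
....##
..#.##
......

Derivation:
Click 1 (4,2) count=2: revealed 1 new [(4,2)] -> total=1
Click 2 (3,5) count=0: revealed 6 new [(2,4) (2,5) (3,4) (3,5) (4,4) (4,5)] -> total=7
Click 3 (1,0) count=1: revealed 1 new [(1,0)] -> total=8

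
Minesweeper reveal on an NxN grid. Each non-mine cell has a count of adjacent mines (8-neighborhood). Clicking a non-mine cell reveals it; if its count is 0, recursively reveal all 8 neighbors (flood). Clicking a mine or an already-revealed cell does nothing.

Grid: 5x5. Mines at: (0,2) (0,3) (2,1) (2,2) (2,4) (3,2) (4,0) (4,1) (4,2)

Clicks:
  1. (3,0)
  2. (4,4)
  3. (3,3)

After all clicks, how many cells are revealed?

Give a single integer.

Answer: 5

Derivation:
Click 1 (3,0) count=3: revealed 1 new [(3,0)] -> total=1
Click 2 (4,4) count=0: revealed 4 new [(3,3) (3,4) (4,3) (4,4)] -> total=5
Click 3 (3,3) count=4: revealed 0 new [(none)] -> total=5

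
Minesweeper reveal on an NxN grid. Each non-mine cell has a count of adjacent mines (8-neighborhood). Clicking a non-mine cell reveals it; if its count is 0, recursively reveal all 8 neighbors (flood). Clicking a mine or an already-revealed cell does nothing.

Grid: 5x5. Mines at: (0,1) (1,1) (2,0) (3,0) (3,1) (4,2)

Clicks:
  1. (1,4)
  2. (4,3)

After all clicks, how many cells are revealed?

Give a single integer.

Answer: 14

Derivation:
Click 1 (1,4) count=0: revealed 14 new [(0,2) (0,3) (0,4) (1,2) (1,3) (1,4) (2,2) (2,3) (2,4) (3,2) (3,3) (3,4) (4,3) (4,4)] -> total=14
Click 2 (4,3) count=1: revealed 0 new [(none)] -> total=14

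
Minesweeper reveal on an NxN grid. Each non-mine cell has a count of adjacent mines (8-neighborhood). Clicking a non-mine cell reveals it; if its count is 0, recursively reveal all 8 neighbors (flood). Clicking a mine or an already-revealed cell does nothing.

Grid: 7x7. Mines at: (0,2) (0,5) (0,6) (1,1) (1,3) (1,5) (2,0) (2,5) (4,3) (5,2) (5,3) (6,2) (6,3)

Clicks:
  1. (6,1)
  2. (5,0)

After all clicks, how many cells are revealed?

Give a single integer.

Click 1 (6,1) count=2: revealed 1 new [(6,1)] -> total=1
Click 2 (5,0) count=0: revealed 7 new [(3,0) (3,1) (4,0) (4,1) (5,0) (5,1) (6,0)] -> total=8

Answer: 8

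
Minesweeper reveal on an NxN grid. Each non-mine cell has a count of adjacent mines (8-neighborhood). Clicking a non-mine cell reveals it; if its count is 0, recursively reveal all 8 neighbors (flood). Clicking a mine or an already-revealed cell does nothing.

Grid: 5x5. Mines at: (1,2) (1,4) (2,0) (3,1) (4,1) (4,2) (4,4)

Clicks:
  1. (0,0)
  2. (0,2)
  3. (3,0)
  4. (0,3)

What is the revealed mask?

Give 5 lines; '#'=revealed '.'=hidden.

Answer: ####.
##...
.....
#....
.....

Derivation:
Click 1 (0,0) count=0: revealed 4 new [(0,0) (0,1) (1,0) (1,1)] -> total=4
Click 2 (0,2) count=1: revealed 1 new [(0,2)] -> total=5
Click 3 (3,0) count=3: revealed 1 new [(3,0)] -> total=6
Click 4 (0,3) count=2: revealed 1 new [(0,3)] -> total=7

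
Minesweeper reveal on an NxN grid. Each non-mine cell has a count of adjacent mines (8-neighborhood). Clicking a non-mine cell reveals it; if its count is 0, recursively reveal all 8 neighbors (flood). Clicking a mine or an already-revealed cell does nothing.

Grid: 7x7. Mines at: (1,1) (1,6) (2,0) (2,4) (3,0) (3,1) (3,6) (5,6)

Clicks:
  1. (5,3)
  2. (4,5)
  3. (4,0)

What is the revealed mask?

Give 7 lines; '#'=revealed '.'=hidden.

Answer: .......
.......
.......
..####.
######.
######.
######.

Derivation:
Click 1 (5,3) count=0: revealed 22 new [(3,2) (3,3) (3,4) (3,5) (4,0) (4,1) (4,2) (4,3) (4,4) (4,5) (5,0) (5,1) (5,2) (5,3) (5,4) (5,5) (6,0) (6,1) (6,2) (6,3) (6,4) (6,5)] -> total=22
Click 2 (4,5) count=2: revealed 0 new [(none)] -> total=22
Click 3 (4,0) count=2: revealed 0 new [(none)] -> total=22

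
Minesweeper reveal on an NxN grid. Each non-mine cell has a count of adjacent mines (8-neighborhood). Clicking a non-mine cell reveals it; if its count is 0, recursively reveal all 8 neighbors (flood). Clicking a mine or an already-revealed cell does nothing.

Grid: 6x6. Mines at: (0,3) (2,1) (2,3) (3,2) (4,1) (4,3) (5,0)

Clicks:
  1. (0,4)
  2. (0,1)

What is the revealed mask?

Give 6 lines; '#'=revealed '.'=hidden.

Click 1 (0,4) count=1: revealed 1 new [(0,4)] -> total=1
Click 2 (0,1) count=0: revealed 6 new [(0,0) (0,1) (0,2) (1,0) (1,1) (1,2)] -> total=7

Answer: ###.#.
###...
......
......
......
......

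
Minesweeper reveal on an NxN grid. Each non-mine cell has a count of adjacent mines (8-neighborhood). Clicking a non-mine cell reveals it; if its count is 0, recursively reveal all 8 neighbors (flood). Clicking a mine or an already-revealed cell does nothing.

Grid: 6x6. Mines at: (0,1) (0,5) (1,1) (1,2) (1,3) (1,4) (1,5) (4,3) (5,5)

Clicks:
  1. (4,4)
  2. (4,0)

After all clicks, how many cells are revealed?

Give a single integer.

Answer: 13

Derivation:
Click 1 (4,4) count=2: revealed 1 new [(4,4)] -> total=1
Click 2 (4,0) count=0: revealed 12 new [(2,0) (2,1) (2,2) (3,0) (3,1) (3,2) (4,0) (4,1) (4,2) (5,0) (5,1) (5,2)] -> total=13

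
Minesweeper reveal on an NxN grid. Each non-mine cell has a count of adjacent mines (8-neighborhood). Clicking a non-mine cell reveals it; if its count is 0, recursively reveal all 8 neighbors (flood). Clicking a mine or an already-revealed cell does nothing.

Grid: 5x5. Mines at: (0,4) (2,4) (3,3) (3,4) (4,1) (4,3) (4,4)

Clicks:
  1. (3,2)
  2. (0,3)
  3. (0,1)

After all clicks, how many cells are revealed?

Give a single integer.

Answer: 15

Derivation:
Click 1 (3,2) count=3: revealed 1 new [(3,2)] -> total=1
Click 2 (0,3) count=1: revealed 1 new [(0,3)] -> total=2
Click 3 (0,1) count=0: revealed 13 new [(0,0) (0,1) (0,2) (1,0) (1,1) (1,2) (1,3) (2,0) (2,1) (2,2) (2,3) (3,0) (3,1)] -> total=15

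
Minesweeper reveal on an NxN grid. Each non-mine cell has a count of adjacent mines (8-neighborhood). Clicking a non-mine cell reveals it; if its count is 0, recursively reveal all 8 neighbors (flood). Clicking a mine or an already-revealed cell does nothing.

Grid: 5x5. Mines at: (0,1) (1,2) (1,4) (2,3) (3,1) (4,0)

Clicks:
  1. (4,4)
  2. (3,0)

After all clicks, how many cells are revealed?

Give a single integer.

Click 1 (4,4) count=0: revealed 6 new [(3,2) (3,3) (3,4) (4,2) (4,3) (4,4)] -> total=6
Click 2 (3,0) count=2: revealed 1 new [(3,0)] -> total=7

Answer: 7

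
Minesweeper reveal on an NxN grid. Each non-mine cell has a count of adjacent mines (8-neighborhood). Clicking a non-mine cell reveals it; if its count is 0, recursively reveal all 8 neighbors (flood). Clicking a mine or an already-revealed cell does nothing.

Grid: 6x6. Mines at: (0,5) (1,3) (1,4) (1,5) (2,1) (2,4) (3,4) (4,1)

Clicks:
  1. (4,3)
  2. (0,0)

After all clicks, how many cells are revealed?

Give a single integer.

Click 1 (4,3) count=1: revealed 1 new [(4,3)] -> total=1
Click 2 (0,0) count=0: revealed 6 new [(0,0) (0,1) (0,2) (1,0) (1,1) (1,2)] -> total=7

Answer: 7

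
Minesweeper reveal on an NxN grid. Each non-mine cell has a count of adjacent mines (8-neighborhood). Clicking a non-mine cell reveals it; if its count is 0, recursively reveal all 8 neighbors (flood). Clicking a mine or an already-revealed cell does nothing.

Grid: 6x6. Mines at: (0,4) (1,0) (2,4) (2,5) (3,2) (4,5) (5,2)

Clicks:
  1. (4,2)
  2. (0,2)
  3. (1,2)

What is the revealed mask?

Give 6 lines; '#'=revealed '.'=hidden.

Answer: .###..
.###..
.###..
......
..#...
......

Derivation:
Click 1 (4,2) count=2: revealed 1 new [(4,2)] -> total=1
Click 2 (0,2) count=0: revealed 9 new [(0,1) (0,2) (0,3) (1,1) (1,2) (1,3) (2,1) (2,2) (2,3)] -> total=10
Click 3 (1,2) count=0: revealed 0 new [(none)] -> total=10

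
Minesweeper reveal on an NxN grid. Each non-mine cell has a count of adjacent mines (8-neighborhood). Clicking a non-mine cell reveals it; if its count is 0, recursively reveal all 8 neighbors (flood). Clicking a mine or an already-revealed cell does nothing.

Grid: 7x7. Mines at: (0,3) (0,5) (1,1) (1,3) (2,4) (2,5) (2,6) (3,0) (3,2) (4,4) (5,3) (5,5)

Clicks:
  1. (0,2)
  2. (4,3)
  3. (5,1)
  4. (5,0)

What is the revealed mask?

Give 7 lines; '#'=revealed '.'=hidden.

Answer: ..#....
.......
.......
.......
####...
###....
###....

Derivation:
Click 1 (0,2) count=3: revealed 1 new [(0,2)] -> total=1
Click 2 (4,3) count=3: revealed 1 new [(4,3)] -> total=2
Click 3 (5,1) count=0: revealed 9 new [(4,0) (4,1) (4,2) (5,0) (5,1) (5,2) (6,0) (6,1) (6,2)] -> total=11
Click 4 (5,0) count=0: revealed 0 new [(none)] -> total=11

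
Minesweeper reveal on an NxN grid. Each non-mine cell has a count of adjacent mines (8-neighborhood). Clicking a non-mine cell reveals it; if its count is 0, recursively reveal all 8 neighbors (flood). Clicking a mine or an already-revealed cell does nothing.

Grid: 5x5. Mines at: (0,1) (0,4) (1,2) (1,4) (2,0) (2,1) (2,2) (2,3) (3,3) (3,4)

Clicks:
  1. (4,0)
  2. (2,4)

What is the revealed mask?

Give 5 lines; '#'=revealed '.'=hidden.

Click 1 (4,0) count=0: revealed 6 new [(3,0) (3,1) (3,2) (4,0) (4,1) (4,2)] -> total=6
Click 2 (2,4) count=4: revealed 1 new [(2,4)] -> total=7

Answer: .....
.....
....#
###..
###..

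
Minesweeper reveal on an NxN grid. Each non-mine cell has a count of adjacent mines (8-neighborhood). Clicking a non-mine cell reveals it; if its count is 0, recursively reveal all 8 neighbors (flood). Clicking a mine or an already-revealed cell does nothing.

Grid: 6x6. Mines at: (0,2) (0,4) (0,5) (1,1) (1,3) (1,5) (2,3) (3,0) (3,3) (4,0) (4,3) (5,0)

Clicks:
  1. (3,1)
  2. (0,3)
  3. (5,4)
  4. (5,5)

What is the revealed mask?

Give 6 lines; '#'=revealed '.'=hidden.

Click 1 (3,1) count=2: revealed 1 new [(3,1)] -> total=1
Click 2 (0,3) count=3: revealed 1 new [(0,3)] -> total=2
Click 3 (5,4) count=1: revealed 1 new [(5,4)] -> total=3
Click 4 (5,5) count=0: revealed 7 new [(2,4) (2,5) (3,4) (3,5) (4,4) (4,5) (5,5)] -> total=10

Answer: ...#..
......
....##
.#..##
....##
....##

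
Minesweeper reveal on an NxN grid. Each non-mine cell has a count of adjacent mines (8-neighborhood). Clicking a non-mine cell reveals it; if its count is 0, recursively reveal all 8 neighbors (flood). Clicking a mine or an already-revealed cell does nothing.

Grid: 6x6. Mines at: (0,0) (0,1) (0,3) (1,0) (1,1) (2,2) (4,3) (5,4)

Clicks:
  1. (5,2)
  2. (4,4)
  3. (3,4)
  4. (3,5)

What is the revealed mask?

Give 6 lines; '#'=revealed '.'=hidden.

Answer: ....##
...###
...###
...###
....##
..#...

Derivation:
Click 1 (5,2) count=1: revealed 1 new [(5,2)] -> total=1
Click 2 (4,4) count=2: revealed 1 new [(4,4)] -> total=2
Click 3 (3,4) count=1: revealed 1 new [(3,4)] -> total=3
Click 4 (3,5) count=0: revealed 11 new [(0,4) (0,5) (1,3) (1,4) (1,5) (2,3) (2,4) (2,5) (3,3) (3,5) (4,5)] -> total=14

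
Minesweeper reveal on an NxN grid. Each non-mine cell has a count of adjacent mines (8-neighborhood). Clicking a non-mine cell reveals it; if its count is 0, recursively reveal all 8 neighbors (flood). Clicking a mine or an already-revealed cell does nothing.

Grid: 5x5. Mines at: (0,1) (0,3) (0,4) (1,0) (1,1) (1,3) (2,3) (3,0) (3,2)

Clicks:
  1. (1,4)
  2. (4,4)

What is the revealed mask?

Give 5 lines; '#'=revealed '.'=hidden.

Click 1 (1,4) count=4: revealed 1 new [(1,4)] -> total=1
Click 2 (4,4) count=0: revealed 4 new [(3,3) (3,4) (4,3) (4,4)] -> total=5

Answer: .....
....#
.....
...##
...##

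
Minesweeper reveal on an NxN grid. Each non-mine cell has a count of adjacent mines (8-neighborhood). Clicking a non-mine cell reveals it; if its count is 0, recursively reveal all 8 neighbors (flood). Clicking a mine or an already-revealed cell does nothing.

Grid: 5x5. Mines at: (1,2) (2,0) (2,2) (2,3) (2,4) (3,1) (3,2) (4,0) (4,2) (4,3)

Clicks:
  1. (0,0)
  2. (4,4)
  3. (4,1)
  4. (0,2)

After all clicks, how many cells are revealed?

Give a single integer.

Answer: 7

Derivation:
Click 1 (0,0) count=0: revealed 4 new [(0,0) (0,1) (1,0) (1,1)] -> total=4
Click 2 (4,4) count=1: revealed 1 new [(4,4)] -> total=5
Click 3 (4,1) count=4: revealed 1 new [(4,1)] -> total=6
Click 4 (0,2) count=1: revealed 1 new [(0,2)] -> total=7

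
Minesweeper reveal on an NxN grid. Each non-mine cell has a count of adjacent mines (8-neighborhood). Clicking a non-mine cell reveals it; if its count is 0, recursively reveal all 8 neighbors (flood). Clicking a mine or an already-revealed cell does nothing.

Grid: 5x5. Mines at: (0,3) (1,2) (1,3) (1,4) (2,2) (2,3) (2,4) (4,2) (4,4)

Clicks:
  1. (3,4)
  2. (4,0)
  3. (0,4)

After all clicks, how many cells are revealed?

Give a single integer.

Answer: 12

Derivation:
Click 1 (3,4) count=3: revealed 1 new [(3,4)] -> total=1
Click 2 (4,0) count=0: revealed 10 new [(0,0) (0,1) (1,0) (1,1) (2,0) (2,1) (3,0) (3,1) (4,0) (4,1)] -> total=11
Click 3 (0,4) count=3: revealed 1 new [(0,4)] -> total=12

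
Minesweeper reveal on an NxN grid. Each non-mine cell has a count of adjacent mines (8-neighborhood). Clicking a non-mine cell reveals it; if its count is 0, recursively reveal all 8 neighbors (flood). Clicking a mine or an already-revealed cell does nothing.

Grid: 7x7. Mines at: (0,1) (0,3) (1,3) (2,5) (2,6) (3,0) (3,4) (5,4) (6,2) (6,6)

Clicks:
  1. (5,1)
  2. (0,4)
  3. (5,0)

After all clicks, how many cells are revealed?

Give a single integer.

Answer: 7

Derivation:
Click 1 (5,1) count=1: revealed 1 new [(5,1)] -> total=1
Click 2 (0,4) count=2: revealed 1 new [(0,4)] -> total=2
Click 3 (5,0) count=0: revealed 5 new [(4,0) (4,1) (5,0) (6,0) (6,1)] -> total=7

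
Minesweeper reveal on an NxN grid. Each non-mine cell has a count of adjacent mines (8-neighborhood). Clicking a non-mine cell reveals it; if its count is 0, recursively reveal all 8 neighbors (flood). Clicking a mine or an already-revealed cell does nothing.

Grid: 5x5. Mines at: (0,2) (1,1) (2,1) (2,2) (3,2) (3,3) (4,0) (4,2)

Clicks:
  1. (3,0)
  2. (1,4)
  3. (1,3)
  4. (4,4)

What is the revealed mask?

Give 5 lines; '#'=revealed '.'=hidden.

Answer: ...##
...##
...##
#....
....#

Derivation:
Click 1 (3,0) count=2: revealed 1 new [(3,0)] -> total=1
Click 2 (1,4) count=0: revealed 6 new [(0,3) (0,4) (1,3) (1,4) (2,3) (2,4)] -> total=7
Click 3 (1,3) count=2: revealed 0 new [(none)] -> total=7
Click 4 (4,4) count=1: revealed 1 new [(4,4)] -> total=8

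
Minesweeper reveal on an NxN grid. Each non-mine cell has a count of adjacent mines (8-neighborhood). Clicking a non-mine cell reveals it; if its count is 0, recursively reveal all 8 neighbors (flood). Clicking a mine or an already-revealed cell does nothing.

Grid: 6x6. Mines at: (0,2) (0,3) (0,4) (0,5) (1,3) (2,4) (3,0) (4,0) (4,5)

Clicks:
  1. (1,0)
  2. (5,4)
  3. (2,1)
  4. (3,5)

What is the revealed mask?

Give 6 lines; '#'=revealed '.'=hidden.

Answer: ##....
##....
##....
.....#
......
....#.

Derivation:
Click 1 (1,0) count=0: revealed 6 new [(0,0) (0,1) (1,0) (1,1) (2,0) (2,1)] -> total=6
Click 2 (5,4) count=1: revealed 1 new [(5,4)] -> total=7
Click 3 (2,1) count=1: revealed 0 new [(none)] -> total=7
Click 4 (3,5) count=2: revealed 1 new [(3,5)] -> total=8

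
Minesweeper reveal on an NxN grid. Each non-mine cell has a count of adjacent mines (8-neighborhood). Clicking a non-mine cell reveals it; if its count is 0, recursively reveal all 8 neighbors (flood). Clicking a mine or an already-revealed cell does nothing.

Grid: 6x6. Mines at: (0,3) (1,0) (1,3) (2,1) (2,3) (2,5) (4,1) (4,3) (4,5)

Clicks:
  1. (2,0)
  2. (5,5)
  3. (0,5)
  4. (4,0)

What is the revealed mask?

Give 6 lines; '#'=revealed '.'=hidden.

Click 1 (2,0) count=2: revealed 1 new [(2,0)] -> total=1
Click 2 (5,5) count=1: revealed 1 new [(5,5)] -> total=2
Click 3 (0,5) count=0: revealed 4 new [(0,4) (0,5) (1,4) (1,5)] -> total=6
Click 4 (4,0) count=1: revealed 1 new [(4,0)] -> total=7

Answer: ....##
....##
#.....
......
#.....
.....#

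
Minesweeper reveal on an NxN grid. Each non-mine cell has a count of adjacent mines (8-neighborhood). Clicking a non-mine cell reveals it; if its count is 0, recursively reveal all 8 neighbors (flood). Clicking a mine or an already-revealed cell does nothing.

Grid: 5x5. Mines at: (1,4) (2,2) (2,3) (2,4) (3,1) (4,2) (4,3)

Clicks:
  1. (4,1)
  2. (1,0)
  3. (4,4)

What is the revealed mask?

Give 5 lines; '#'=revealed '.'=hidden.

Click 1 (4,1) count=2: revealed 1 new [(4,1)] -> total=1
Click 2 (1,0) count=0: revealed 10 new [(0,0) (0,1) (0,2) (0,3) (1,0) (1,1) (1,2) (1,3) (2,0) (2,1)] -> total=11
Click 3 (4,4) count=1: revealed 1 new [(4,4)] -> total=12

Answer: ####.
####.
##...
.....
.#..#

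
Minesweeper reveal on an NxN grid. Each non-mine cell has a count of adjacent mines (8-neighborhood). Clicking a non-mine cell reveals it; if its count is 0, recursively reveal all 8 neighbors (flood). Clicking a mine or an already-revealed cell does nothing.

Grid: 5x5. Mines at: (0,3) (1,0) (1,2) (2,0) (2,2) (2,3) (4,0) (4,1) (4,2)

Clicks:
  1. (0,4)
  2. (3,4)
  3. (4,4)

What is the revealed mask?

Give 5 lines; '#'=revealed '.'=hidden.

Answer: ....#
.....
.....
...##
...##

Derivation:
Click 1 (0,4) count=1: revealed 1 new [(0,4)] -> total=1
Click 2 (3,4) count=1: revealed 1 new [(3,4)] -> total=2
Click 3 (4,4) count=0: revealed 3 new [(3,3) (4,3) (4,4)] -> total=5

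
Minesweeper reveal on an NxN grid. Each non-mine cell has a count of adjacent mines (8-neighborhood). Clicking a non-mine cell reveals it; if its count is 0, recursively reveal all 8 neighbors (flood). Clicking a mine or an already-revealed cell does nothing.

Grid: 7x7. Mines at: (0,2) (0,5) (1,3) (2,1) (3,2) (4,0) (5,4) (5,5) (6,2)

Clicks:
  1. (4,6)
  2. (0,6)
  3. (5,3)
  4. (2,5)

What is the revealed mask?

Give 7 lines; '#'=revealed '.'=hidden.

Answer: ......#
....###
...####
...####
...####
...#...
.......

Derivation:
Click 1 (4,6) count=1: revealed 1 new [(4,6)] -> total=1
Click 2 (0,6) count=1: revealed 1 new [(0,6)] -> total=2
Click 3 (5,3) count=2: revealed 1 new [(5,3)] -> total=3
Click 4 (2,5) count=0: revealed 14 new [(1,4) (1,5) (1,6) (2,3) (2,4) (2,5) (2,6) (3,3) (3,4) (3,5) (3,6) (4,3) (4,4) (4,5)] -> total=17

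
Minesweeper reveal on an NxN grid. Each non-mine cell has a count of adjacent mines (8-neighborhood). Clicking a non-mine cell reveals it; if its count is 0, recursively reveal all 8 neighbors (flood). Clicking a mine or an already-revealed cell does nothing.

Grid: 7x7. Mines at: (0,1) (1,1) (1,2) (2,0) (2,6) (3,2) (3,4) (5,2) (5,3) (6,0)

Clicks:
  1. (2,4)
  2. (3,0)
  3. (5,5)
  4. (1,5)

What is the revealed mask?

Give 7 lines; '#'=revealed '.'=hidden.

Click 1 (2,4) count=1: revealed 1 new [(2,4)] -> total=1
Click 2 (3,0) count=1: revealed 1 new [(3,0)] -> total=2
Click 3 (5,5) count=0: revealed 11 new [(3,5) (3,6) (4,4) (4,5) (4,6) (5,4) (5,5) (5,6) (6,4) (6,5) (6,6)] -> total=13
Click 4 (1,5) count=1: revealed 1 new [(1,5)] -> total=14

Answer: .......
.....#.
....#..
#....##
....###
....###
....###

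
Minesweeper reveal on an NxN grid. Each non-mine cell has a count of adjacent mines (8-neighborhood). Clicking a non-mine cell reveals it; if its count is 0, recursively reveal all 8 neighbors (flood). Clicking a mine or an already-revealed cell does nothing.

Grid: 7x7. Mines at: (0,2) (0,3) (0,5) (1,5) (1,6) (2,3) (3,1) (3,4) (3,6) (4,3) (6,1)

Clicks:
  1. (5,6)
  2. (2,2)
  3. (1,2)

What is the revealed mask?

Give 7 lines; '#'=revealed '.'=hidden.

Answer: .......
..#....
..#....
.......
....###
..#####
..#####

Derivation:
Click 1 (5,6) count=0: revealed 13 new [(4,4) (4,5) (4,6) (5,2) (5,3) (5,4) (5,5) (5,6) (6,2) (6,3) (6,4) (6,5) (6,6)] -> total=13
Click 2 (2,2) count=2: revealed 1 new [(2,2)] -> total=14
Click 3 (1,2) count=3: revealed 1 new [(1,2)] -> total=15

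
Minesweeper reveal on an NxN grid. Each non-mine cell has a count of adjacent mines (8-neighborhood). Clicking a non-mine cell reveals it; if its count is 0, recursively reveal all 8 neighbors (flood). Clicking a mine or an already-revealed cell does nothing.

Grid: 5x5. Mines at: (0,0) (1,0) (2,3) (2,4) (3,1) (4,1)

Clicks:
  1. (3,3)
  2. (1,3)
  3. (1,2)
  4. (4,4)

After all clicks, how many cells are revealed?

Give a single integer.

Answer: 8

Derivation:
Click 1 (3,3) count=2: revealed 1 new [(3,3)] -> total=1
Click 2 (1,3) count=2: revealed 1 new [(1,3)] -> total=2
Click 3 (1,2) count=1: revealed 1 new [(1,2)] -> total=3
Click 4 (4,4) count=0: revealed 5 new [(3,2) (3,4) (4,2) (4,3) (4,4)] -> total=8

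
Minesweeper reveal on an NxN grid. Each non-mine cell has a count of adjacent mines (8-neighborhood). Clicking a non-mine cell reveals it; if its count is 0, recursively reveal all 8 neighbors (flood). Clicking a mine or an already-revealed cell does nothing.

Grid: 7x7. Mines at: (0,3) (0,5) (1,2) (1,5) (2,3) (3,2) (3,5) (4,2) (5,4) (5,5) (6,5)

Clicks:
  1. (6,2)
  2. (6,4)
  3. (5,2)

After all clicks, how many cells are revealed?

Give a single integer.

Click 1 (6,2) count=0: revealed 18 new [(0,0) (0,1) (1,0) (1,1) (2,0) (2,1) (3,0) (3,1) (4,0) (4,1) (5,0) (5,1) (5,2) (5,3) (6,0) (6,1) (6,2) (6,3)] -> total=18
Click 2 (6,4) count=3: revealed 1 new [(6,4)] -> total=19
Click 3 (5,2) count=1: revealed 0 new [(none)] -> total=19

Answer: 19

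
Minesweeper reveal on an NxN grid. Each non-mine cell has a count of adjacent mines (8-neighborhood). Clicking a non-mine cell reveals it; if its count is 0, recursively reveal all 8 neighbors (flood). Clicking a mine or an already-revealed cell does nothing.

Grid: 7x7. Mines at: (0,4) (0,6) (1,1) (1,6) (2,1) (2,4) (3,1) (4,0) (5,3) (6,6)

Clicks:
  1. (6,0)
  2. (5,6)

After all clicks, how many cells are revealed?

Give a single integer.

Answer: 7

Derivation:
Click 1 (6,0) count=0: revealed 6 new [(5,0) (5,1) (5,2) (6,0) (6,1) (6,2)] -> total=6
Click 2 (5,6) count=1: revealed 1 new [(5,6)] -> total=7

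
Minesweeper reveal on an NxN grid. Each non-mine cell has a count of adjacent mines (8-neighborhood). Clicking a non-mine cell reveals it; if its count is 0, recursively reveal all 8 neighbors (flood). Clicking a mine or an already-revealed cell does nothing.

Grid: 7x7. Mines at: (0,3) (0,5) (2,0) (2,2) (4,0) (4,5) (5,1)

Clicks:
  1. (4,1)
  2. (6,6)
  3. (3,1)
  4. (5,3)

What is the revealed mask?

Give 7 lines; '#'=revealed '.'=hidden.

Click 1 (4,1) count=2: revealed 1 new [(4,1)] -> total=1
Click 2 (6,6) count=0: revealed 16 new [(3,2) (3,3) (3,4) (4,2) (4,3) (4,4) (5,2) (5,3) (5,4) (5,5) (5,6) (6,2) (6,3) (6,4) (6,5) (6,6)] -> total=17
Click 3 (3,1) count=3: revealed 1 new [(3,1)] -> total=18
Click 4 (5,3) count=0: revealed 0 new [(none)] -> total=18

Answer: .......
.......
.......
.####..
.####..
..#####
..#####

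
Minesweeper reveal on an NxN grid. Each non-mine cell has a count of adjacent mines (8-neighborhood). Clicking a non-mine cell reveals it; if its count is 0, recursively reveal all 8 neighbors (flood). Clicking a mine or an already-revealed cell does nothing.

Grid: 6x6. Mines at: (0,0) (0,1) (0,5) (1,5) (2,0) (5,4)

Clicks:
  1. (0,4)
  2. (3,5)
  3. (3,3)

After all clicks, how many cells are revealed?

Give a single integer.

Answer: 28

Derivation:
Click 1 (0,4) count=2: revealed 1 new [(0,4)] -> total=1
Click 2 (3,5) count=0: revealed 27 new [(0,2) (0,3) (1,1) (1,2) (1,3) (1,4) (2,1) (2,2) (2,3) (2,4) (2,5) (3,0) (3,1) (3,2) (3,3) (3,4) (3,5) (4,0) (4,1) (4,2) (4,3) (4,4) (4,5) (5,0) (5,1) (5,2) (5,3)] -> total=28
Click 3 (3,3) count=0: revealed 0 new [(none)] -> total=28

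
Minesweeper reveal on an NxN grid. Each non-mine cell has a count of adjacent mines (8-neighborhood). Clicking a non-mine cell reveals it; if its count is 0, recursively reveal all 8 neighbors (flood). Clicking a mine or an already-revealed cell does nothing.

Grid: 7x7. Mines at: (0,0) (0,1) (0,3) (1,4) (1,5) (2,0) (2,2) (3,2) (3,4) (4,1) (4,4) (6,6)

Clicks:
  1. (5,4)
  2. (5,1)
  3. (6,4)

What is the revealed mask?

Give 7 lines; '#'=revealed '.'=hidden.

Answer: .......
.......
.......
.......
.......
######.
######.

Derivation:
Click 1 (5,4) count=1: revealed 1 new [(5,4)] -> total=1
Click 2 (5,1) count=1: revealed 1 new [(5,1)] -> total=2
Click 3 (6,4) count=0: revealed 10 new [(5,0) (5,2) (5,3) (5,5) (6,0) (6,1) (6,2) (6,3) (6,4) (6,5)] -> total=12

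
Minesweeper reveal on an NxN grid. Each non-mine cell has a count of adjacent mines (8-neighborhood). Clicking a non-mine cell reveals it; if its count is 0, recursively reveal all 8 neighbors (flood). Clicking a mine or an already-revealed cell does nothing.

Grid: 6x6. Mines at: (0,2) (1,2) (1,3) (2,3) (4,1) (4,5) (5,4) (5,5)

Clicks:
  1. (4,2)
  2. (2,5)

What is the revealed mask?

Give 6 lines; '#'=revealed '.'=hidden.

Answer: ....##
....##
....##
....##
..#...
......

Derivation:
Click 1 (4,2) count=1: revealed 1 new [(4,2)] -> total=1
Click 2 (2,5) count=0: revealed 8 new [(0,4) (0,5) (1,4) (1,5) (2,4) (2,5) (3,4) (3,5)] -> total=9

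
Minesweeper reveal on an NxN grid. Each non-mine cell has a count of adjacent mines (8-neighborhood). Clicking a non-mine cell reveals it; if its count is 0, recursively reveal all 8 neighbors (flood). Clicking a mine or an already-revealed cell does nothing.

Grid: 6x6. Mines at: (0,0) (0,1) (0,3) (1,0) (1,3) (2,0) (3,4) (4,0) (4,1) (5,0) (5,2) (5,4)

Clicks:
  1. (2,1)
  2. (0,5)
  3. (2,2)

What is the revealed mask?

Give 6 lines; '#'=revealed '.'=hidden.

Answer: ....##
....##
.##.##
......
......
......

Derivation:
Click 1 (2,1) count=2: revealed 1 new [(2,1)] -> total=1
Click 2 (0,5) count=0: revealed 6 new [(0,4) (0,5) (1,4) (1,5) (2,4) (2,5)] -> total=7
Click 3 (2,2) count=1: revealed 1 new [(2,2)] -> total=8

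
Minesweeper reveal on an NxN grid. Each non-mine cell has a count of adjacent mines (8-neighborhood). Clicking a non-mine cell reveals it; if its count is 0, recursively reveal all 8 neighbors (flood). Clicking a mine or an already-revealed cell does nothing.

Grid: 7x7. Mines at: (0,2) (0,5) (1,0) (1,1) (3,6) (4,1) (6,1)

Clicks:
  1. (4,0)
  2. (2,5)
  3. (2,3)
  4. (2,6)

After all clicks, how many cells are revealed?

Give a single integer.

Click 1 (4,0) count=1: revealed 1 new [(4,0)] -> total=1
Click 2 (2,5) count=1: revealed 1 new [(2,5)] -> total=2
Click 3 (2,3) count=0: revealed 26 new [(1,2) (1,3) (1,4) (1,5) (2,2) (2,3) (2,4) (3,2) (3,3) (3,4) (3,5) (4,2) (4,3) (4,4) (4,5) (4,6) (5,2) (5,3) (5,4) (5,5) (5,6) (6,2) (6,3) (6,4) (6,5) (6,6)] -> total=28
Click 4 (2,6) count=1: revealed 1 new [(2,6)] -> total=29

Answer: 29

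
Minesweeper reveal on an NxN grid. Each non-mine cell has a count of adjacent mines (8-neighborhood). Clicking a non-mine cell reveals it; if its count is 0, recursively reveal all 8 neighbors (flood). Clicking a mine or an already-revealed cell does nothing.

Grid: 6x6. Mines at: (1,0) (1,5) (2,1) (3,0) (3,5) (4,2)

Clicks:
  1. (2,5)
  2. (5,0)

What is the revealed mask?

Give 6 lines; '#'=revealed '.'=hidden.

Click 1 (2,5) count=2: revealed 1 new [(2,5)] -> total=1
Click 2 (5,0) count=0: revealed 4 new [(4,0) (4,1) (5,0) (5,1)] -> total=5

Answer: ......
......
.....#
......
##....
##....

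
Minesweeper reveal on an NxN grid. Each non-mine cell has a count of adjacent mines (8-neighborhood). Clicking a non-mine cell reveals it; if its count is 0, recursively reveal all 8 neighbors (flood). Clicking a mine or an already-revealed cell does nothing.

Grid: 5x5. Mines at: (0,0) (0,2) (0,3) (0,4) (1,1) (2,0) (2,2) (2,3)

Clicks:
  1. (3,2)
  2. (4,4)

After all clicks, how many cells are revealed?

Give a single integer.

Click 1 (3,2) count=2: revealed 1 new [(3,2)] -> total=1
Click 2 (4,4) count=0: revealed 9 new [(3,0) (3,1) (3,3) (3,4) (4,0) (4,1) (4,2) (4,3) (4,4)] -> total=10

Answer: 10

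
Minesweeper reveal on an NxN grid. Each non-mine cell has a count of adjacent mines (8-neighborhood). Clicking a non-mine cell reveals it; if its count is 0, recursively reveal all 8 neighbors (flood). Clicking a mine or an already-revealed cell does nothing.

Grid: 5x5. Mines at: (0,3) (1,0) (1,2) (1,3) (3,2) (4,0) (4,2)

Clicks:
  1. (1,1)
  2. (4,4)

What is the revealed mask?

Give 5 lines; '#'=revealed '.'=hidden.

Click 1 (1,1) count=2: revealed 1 new [(1,1)] -> total=1
Click 2 (4,4) count=0: revealed 6 new [(2,3) (2,4) (3,3) (3,4) (4,3) (4,4)] -> total=7

Answer: .....
.#...
...##
...##
...##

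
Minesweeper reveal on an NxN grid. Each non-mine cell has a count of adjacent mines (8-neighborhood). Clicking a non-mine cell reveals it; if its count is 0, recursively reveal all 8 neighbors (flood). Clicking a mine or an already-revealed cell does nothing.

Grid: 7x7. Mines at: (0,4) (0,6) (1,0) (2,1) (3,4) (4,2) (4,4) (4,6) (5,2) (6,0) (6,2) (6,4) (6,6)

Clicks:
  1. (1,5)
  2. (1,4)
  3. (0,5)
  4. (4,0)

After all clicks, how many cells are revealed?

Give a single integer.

Click 1 (1,5) count=2: revealed 1 new [(1,5)] -> total=1
Click 2 (1,4) count=1: revealed 1 new [(1,4)] -> total=2
Click 3 (0,5) count=2: revealed 1 new [(0,5)] -> total=3
Click 4 (4,0) count=0: revealed 6 new [(3,0) (3,1) (4,0) (4,1) (5,0) (5,1)] -> total=9

Answer: 9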